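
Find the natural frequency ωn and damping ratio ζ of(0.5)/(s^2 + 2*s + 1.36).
Underdamped: complex pole -1 + 0.6j. ωn = |pole| = 1.166, ζ = -Re(pole)/ωn = 0.8575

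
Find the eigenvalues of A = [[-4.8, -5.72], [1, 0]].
Eigenvalues solve det(λI - A) = 0.
Characteristic polynomial: λ^2 + 4.8*λ + 5.72 = 0.
Factor: (λ + 2.6)(λ + 2.2) = 0.
Roots: -2.2, -2.6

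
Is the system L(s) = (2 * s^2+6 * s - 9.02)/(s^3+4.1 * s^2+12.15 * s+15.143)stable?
Denominator: s^3 + 4.1*s^2 + 12.15*s + 15.143 = (s + 1.9)(s^2 + 2.2*s + 7.97). Poles: -1.1 + 2.6j, -1.1 - 2.6j, -1.9. All Re(p)<0: Yes (stable)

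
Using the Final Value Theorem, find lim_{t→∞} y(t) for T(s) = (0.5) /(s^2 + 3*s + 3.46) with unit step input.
FVT: lim_{t→∞} y(t) = lim_{s→0} s*Y(s) where Y(s) = T(s)/s.
= lim_{s→0} T(s) = T(0) = num(0)/den(0) = 0.5/3.46 = 0.1445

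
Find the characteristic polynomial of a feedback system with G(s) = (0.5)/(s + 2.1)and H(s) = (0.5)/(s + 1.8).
Characteristic poly = G_den * H_den + G_num * H_num = (s^2 + 3.9*s + 3.78) + (0.25) = s^2 + 3.9*s + 4.03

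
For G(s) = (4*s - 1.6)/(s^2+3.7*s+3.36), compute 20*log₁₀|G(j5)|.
Substitute s = j*5: G(j5) = 0.499203 - 0.497446j.
|G(j5)| = sqrt(Re² + Im²) = 0.7047.
20*log₁₀(0.7047) = -3.04 dB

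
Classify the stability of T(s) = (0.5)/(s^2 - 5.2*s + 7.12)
Denominator: s^2 - 5.2*s + 7.12. Poles: 2.6 + 0.6j, 2.6 - 0.6j. Unstable (2 pole(s) in RHP)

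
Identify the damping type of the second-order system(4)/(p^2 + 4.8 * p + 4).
Standard form: ωn²/(p²+2ζωn·p+ωn²) gives ωn=2, ζ=1.2.
Overdamped (ζ = 1.2 > 1)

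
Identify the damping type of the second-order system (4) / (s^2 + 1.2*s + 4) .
Standard form: ωn²/(s²+2ζωn·s+ωn²) gives ωn=2, ζ=0.3.
Underdamped (ζ = 0.3 < 1)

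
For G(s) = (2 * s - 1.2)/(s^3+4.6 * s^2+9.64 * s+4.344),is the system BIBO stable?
Denominator: s^3 + 4.6*s^2 + 9.64*s + 4.344 = (s + 0.6)(s^2 + 4*s + 7.24). Poles: -0.6, -2 + 1.8j, -2 - 1.8j. All Re(p)<0: Yes (stable)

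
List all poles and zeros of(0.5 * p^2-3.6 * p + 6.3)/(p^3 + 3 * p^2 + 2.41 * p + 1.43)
Set denominator = 0: p^3 + 3*p^2 + 2.41*p + 1.43 = (p + 2.2)(p^2 + 0.8*p + 0.65) = 0 → Poles: -0.4 + 0.7j, -0.4 - 0.7j, -2.2
Set numerator = 0: 0.5*p^2 - 3.6*p + 6.3 = 0.5*(p - 3)(p - 4.2) = 0 → Zeros: 3, 4.2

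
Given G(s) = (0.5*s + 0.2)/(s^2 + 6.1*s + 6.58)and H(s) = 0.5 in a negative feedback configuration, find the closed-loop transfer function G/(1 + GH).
Closed-loop T = G/(1+GH).
Numerator: G_num * H_den = 0.5*s + 0.2.
Denominator: G_den * H_den + G_num * H_num = (s^2 + 6.1*s + 6.58) + (0.25*s + 0.1) = s^2 + 6.35*s + 6.68.
T(s) = (0.5*s + 0.2)/(s^2 + 6.35*s + 6.68)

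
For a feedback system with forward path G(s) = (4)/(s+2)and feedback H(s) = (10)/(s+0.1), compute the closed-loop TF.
Closed-loop T = G/(1+GH).
Numerator: G_num * H_den = 4*s + 0.4.
Denominator: G_den * H_den + G_num * H_num = (s^2 + 2.1*s + 0.2) + (40) = s^2 + 2.1*s + 40.2.
T(s) = (4*s + 0.4)/(s^2 + 2.1*s + 40.2)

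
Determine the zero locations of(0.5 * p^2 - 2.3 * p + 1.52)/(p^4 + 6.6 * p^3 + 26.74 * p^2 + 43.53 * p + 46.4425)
Set numerator = 0: 0.5*p^2 - 2.3*p + 1.52 = 0.5*(p - 3.8)(p - 0.8) = 0 → Zeros: 0.8, 3.8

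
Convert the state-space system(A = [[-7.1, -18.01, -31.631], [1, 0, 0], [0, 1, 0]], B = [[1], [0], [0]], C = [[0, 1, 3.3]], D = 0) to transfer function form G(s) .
G(s) = C(sI - A)⁻¹B + D.
Characteristic polynomial det(sI - A) = s^3 + 7.1*s^2 + 18.01*s + 31.631.
Numerator from C·adj(sI-A)·B + D·det(sI-A) = s + 3.3.
G(s) = (s + 3.3)/(s^3 + 7.1*s^2 + 18.01*s + 31.631)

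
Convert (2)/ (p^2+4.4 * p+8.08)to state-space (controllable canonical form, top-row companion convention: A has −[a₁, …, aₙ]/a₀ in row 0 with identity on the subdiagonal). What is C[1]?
Reachable canonical form: C = numerator coefficients (right-aligned, zero-padded to length n).
num = 2, C = [[0, 2]].
C[1] = 2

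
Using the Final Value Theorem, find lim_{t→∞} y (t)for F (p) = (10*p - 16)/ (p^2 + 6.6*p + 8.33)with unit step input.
FVT: lim_{t→∞} y(t) = lim_{p→0} p*Y(p) where Y(p) = F(p)/p.
= lim_{p→0} F(p) = F(0) = num(0)/den(0) = -16/8.33 = -1.921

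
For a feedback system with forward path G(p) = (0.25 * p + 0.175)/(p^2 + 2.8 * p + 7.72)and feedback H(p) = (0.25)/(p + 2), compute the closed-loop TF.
Closed-loop T = G/(1+GH).
Numerator: G_num * H_den = 0.25*p^2 + 0.675*p + 0.35.
Denominator: G_den * H_den + G_num * H_num = (p^3 + 4.8*p^2 + 13.32*p + 15.44) + (0.0625*p + 0.04375) = p^3 + 4.8*p^2 + 13.3825*p + 15.48375.
T(p) = (0.25*p^2 + 0.675*p + 0.35)/(p^3 + 4.8*p^2 + 13.3825*p + 15.48375)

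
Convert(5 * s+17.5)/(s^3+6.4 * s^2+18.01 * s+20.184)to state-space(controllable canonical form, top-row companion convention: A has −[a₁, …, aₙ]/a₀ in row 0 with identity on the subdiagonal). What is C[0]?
Reachable canonical form: C = numerator coefficients (right-aligned, zero-padded to length n).
num = 5*s + 17.5, C = [[0, 5, 17.5]].
C[0] = 0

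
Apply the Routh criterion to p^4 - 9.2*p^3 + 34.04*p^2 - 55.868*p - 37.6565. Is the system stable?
Routh array:
p^4: [1, 34.04, -37.6565]; p^3: [-9.2, -55.868]; p^2: [27.9674, -37.6565]; p^1: [-68.2553]; p^0: [-37.6565]
First column: [1, -9.2, 27.9674, -68.2553, -37.6565]. Sign changes = 3.
No, unstable (3 RHP root(s))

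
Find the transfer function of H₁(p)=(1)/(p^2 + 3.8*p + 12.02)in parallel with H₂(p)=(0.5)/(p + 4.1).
Parallel: H = H₁ + H₂ = (n₁·d₂ + n₂·d₁)/(d₁·d₂).
n₁·d₂ = p + 4.1. n₂·d₁ = 0.5*p^2 + 1.9*p + 6.01. Sum = 0.5*p^2 + 2.9*p + 10.11. d₁·d₂ = p^3 + 7.9*p^2 + 27.6*p + 49.282.
H(p) = (0.5*p^2 + 2.9*p + 10.11)/(p^3 + 7.9*p^2 + 27.6*p + 49.282)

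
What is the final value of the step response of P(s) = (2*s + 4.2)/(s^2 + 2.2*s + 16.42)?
FVT: lim_{t→∞} y(t) = lim_{s→0} s*Y(s) where Y(s) = P(s)/s.
= lim_{s→0} P(s) = P(0) = num(0)/den(0) = 4.2/16.42 = 0.2558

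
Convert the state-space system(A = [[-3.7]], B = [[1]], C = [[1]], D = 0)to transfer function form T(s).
T(s) = C(sI - A)⁻¹B + D.
Characteristic polynomial det(sI - A) = s + 3.7.
Numerator from C·adj(sI-A)·B + D·det(sI-A) = 1.
T(s) = (1)/(s + 3.7)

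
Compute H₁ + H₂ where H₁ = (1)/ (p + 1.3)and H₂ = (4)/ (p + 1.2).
Parallel: H = H₁ + H₂ = (n₁·d₂ + n₂·d₁)/(d₁·d₂).
n₁·d₂ = p + 1.2. n₂·d₁ = 4*p + 5.2. Sum = 5*p + 6.4. d₁·d₂ = p^2 + 2.5*p + 1.56.
H(p) = (5*p + 6.4)/(p^2 + 2.5*p + 1.56)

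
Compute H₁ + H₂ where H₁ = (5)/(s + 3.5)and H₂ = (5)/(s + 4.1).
Parallel: H = H₁ + H₂ = (n₁·d₂ + n₂·d₁)/(d₁·d₂).
n₁·d₂ = 5*s + 20.5. n₂·d₁ = 5*s + 17.5. Sum = 10*s + 38. d₁·d₂ = s^2 + 7.6*s + 14.35.
H(s) = (10*s + 38)/(s^2 + 7.6*s + 14.35)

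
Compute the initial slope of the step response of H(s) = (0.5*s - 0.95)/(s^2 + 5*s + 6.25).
IVT: y'(0⁺) = lim_{s→∞} s²·Y(s) = lim_{s→∞} s·H(s).
deg(num) = 1, deg(den) = 2, relative degree = 1, so s·H(s) → (leading num)/(leading den) = 0.5/1 = 0.5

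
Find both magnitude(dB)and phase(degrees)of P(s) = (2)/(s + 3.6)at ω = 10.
Substitute s = j*10: P(j10) = 0.0637394 - 0.177054j.
|P| = 20*log₁₀(sqrt(Re²+Im²)) = -14.51 dB.
∠P = atan2(Im, Re) = -70.20°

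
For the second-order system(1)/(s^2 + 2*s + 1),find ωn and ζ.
Standard form: ωn²/(s²+2ζωn·s+ωn²).
const=1=ωn² → ωn=1, s coeff=2=2ζωn → ζ=1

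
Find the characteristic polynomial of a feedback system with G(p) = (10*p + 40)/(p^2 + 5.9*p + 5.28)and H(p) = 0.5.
Characteristic poly = G_den * H_den + G_num * H_num = (p^2 + 5.9*p + 5.28) + (5*p + 20) = p^2 + 10.9*p + 25.28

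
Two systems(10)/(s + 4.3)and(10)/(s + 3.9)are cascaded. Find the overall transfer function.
Series: H = H₁ · H₂ = (n₁·n₂)/(d₁·d₂).
Num: n₁·n₂ = 100. Den: d₁·d₂ = s^2 + 8.2*s + 16.77.
H(s) = (100)/(s^2 + 8.2*s + 16.77)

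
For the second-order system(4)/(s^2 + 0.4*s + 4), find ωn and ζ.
Standard form: ωn²/(s²+2ζωn·s+ωn²).
const=4=ωn² → ωn=2, s coeff=0.4=2ζωn → ζ=0.1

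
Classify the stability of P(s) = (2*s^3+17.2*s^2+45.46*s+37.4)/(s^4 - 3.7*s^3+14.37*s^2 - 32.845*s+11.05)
Denominator: s^4 - 3.7*s^3 + 14.37*s^2 - 32.845*s + 11.05 = (s - 0.4)(s - 2.5)(s^2 - 0.8*s + 11.05). Poles: 0.4, 0.4 + 3.3j, 0.4 - 3.3j, 2.5. Unstable (4 pole(s) in RHP)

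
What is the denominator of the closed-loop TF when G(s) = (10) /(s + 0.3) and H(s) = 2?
Characteristic poly = G_den * H_den + G_num * H_num = (s + 0.3) + (20) = s + 20.3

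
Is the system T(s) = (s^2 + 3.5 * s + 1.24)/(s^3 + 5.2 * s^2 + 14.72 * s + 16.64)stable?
Denominator: s^3 + 5.2*s^2 + 14.72*s + 16.64 = (s + 2)(s^2 + 3.2*s + 8.32). Poles: -1.6 + 2.4j, -1.6 - 2.4j, -2. All Re(p)<0: Yes (stable)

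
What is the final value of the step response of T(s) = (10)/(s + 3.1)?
FVT: lim_{t→∞} y(t) = lim_{s→0} s*Y(s) where Y(s) = T(s)/s.
= lim_{s→0} T(s) = T(0) = num(0)/den(0) = 10/3.1 = 3.226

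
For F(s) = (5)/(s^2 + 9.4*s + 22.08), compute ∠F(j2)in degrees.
Substitute s = j*2: F(j2) = 0.132877 - 0.138169j.
∠F(j2) = atan2(Im, Re) = atan2(-0.138169, 0.132877) = -46.12°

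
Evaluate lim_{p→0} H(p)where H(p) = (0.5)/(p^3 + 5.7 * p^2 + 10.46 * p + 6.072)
DC gain = H(0) = num(0)/den(0) = 0.5/6.072 = 0.08235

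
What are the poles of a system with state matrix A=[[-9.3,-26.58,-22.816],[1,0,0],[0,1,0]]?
Eigenvalues solve det(λI - A) = 0.
Characteristic polynomial: λ^3 + 9.3*λ^2 + 26.58*λ + 22.816 = 0.
Factor: (λ + 1.6)(λ + 4.6)(λ + 3.1) = 0.
Roots: -1.6, -3.1, -4.6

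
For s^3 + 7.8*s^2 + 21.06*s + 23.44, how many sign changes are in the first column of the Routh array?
Routh array:
s^3: [1, 21.06]; s^2: [7.8, 23.44]; s^1: [18.0549]; s^0: [23.44]
First column: [1, 7.8, 18.0549, 23.44]. Sign changes = 0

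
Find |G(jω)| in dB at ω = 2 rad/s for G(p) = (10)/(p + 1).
Substitute p = j*2: G(j2) = 2 - 4j.
|G(j2)| = sqrt(Re² + Im²) = 4.472.
20*log₁₀(4.472) = 13.01 dB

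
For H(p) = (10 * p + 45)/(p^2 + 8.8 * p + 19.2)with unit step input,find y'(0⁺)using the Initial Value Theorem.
IVT: y'(0⁺) = lim_{p→∞} p²·Y(p) = lim_{p→∞} p·H(p).
deg(num) = 1, deg(den) = 2, relative degree = 1, so p·H(p) → (leading num)/(leading den) = 10/1 = 10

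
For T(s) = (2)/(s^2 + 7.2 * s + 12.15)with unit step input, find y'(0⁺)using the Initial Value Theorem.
IVT: y'(0⁺) = lim_{s→∞} s²·Y(s) = lim_{s→∞} s·T(s).
deg(num) = 0, deg(den) = 2, relative degree = 2 ≥ 2, so s·T(s) → 0. Initial slope = 0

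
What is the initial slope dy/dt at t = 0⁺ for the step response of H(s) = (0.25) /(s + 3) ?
IVT: y'(0⁺) = lim_{s→∞} s²·Y(s) = lim_{s→∞} s·H(s).
deg(num) = 0, deg(den) = 1, relative degree = 1, so s·H(s) → (leading num)/(leading den) = 0.25/1 = 0.25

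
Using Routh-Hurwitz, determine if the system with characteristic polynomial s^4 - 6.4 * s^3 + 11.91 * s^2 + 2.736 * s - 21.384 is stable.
Routh array:
s^4: [1, 11.91, -21.384]; s^3: [-6.4, 2.736]; s^2: [12.3375, -21.384]; s^1: [-8.35681]; s^0: [-21.384]
First column: [1, -6.4, 12.3375, -8.35681, -21.384]. Sign changes = 3.
No, unstable (3 RHP root(s))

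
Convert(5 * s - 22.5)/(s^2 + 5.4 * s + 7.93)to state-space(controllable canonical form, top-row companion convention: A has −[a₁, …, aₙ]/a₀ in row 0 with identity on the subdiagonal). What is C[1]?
Reachable canonical form: C = numerator coefficients (right-aligned, zero-padded to length n).
num = 5*s - 22.5, C = [[5, -22.5]].
C[1] = -22.5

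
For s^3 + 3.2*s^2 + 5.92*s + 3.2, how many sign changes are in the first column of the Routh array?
Routh array:
s^3: [1, 5.92]; s^2: [3.2, 3.2]; s^1: [4.92]; s^0: [3.2]
First column: [1, 3.2, 4.92, 3.2]. Sign changes = 0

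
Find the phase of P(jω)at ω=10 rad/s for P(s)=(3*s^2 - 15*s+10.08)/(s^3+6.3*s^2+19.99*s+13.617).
Substitute s = j*10: P(j10) = 0.292834 - 0.13676j.
∠P(j10) = atan2(Im, Re) = atan2(-0.13676, 0.292834) = -25.03° (principal value).
Summing the individual angle contributions Σ∠(j10 − zᵢ) − Σ∠(j10 − pₖ) over the 2 zero(s) and 3 pole(s), each followed continuously from ω = 0 (DC phase referenced to (−180°, 180°]), gives -385.03°, i.e. the principal value - 360°. Continuous Bode phase = -385.03°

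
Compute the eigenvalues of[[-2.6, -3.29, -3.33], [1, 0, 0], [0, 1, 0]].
Eigenvalues solve det(λI - A) = 0.
Characteristic polynomial: λ^3 + 2.6*λ^2 + 3.29*λ + 3.33 = 0.
Factor: (λ + 1.8)(λ^2 + 0.8*λ + 1.85) = 0.
Roots: -0.4 + 1.3j, -0.4 - 1.3j, -1.8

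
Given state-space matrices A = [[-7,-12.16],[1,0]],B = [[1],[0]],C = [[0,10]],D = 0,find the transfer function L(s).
L(s) = C(sI - A)⁻¹B + D.
Characteristic polynomial det(sI - A) = s^2 + 7*s + 12.16.
Numerator from C·adj(sI-A)·B + D·det(sI-A) = 10.
L(s) = (10)/(s^2 + 7*s + 12.16)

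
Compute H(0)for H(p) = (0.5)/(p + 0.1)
DC gain = H(0) = num(0)/den(0) = 0.5/0.1 = 5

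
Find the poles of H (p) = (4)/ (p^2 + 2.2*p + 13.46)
Set denominator = 0: p^2 + 2.2*p + 13.46 = 0 → Poles: -1.1 + 3.5j, -1.1 - 3.5j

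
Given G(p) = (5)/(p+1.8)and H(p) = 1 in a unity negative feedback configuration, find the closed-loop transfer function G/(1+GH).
Closed-loop T = G/(1+GH).
Numerator: G_num * H_den = 5.
Denominator: G_den * H_den + G_num * H_num = (p + 1.8) + (5) = p + 6.8.
T(p) = (5)/(p + 6.8)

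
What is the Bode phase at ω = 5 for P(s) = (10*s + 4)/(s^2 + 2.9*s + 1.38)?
Substitute s = j*5: P(j5) = 0.820825 - 1.61296j.
∠P(j5) = atan2(Im, Re) = atan2(-1.61296, 0.820825) = -63.03°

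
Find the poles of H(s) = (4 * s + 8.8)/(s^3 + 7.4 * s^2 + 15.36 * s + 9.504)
Set denominator = 0: s^3 + 7.4*s^2 + 15.36*s + 9.504 = (s + 1.8)(s + 1.2)(s + 4.4) = 0 → Poles: -1.2, -1.8, -4.4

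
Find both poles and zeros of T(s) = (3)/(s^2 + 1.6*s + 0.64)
Set denominator = 0: s^2 + 1.6*s + 0.64 = (s + 0.8)(s + 0.8) = 0 → Poles: -0.8, -0.8
Numerator is a nonzero constant (3) → Zeros: none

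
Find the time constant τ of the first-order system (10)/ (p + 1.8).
First-order system: τ = -1/pole. Pole = -1.8. τ = -1/(-1.8) = 0.5556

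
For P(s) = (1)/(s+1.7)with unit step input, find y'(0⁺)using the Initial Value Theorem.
IVT: y'(0⁺) = lim_{s→∞} s²·Y(s) = lim_{s→∞} s·P(s).
deg(num) = 0, deg(den) = 1, relative degree = 1, so s·P(s) → (leading num)/(leading den) = 1/1 = 1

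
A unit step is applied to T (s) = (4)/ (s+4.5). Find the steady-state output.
FVT: lim_{t→∞} y(t) = lim_{s→0} s*Y(s) where Y(s) = T(s)/s.
= lim_{s→0} T(s) = T(0) = num(0)/den(0) = 4/4.5 = 0.8889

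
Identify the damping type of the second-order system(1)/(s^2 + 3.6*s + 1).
Standard form: ωn²/(s²+2ζωn·s+ωn²) gives ωn=1, ζ=1.8.
Overdamped (ζ = 1.8 > 1)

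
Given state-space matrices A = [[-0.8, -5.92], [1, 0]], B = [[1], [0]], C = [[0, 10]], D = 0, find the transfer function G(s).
G(s) = C(sI - A)⁻¹B + D.
Characteristic polynomial det(sI - A) = s^2 + 0.8*s + 5.92.
Numerator from C·adj(sI-A)·B + D·det(sI-A) = 10.
G(s) = (10)/(s^2 + 0.8*s + 5.92)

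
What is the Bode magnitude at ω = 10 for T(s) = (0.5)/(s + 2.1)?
Substitute s = j*10: T(j10) = 0.0100565 - 0.0478881j.
|T(j10)| = sqrt(Re² + Im²) = 0.04893.
20*log₁₀(0.04893) = -26.21 dB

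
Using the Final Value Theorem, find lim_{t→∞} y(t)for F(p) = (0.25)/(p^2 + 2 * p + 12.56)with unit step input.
FVT: lim_{t→∞} y(t) = lim_{p→0} p*Y(p) where Y(p) = F(p)/p.
= lim_{p→0} F(p) = F(0) = num(0)/den(0) = 0.25/12.56 = 0.0199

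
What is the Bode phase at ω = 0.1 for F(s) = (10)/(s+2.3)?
Substitute s = j*0.1: F(j0.1) = 4.33962 - 0.188679j.
∠F(j0.1) = atan2(Im, Re) = atan2(-0.188679, 4.33962) = -2.49°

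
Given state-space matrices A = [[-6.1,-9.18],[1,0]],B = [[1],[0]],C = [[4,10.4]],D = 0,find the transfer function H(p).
H(p) = C(pI - A)⁻¹B + D.
Characteristic polynomial det(pI - A) = p^2 + 6.1*p + 9.18.
Numerator from C·adj(pI-A)·B + D·det(pI-A) = 4*p + 10.4.
H(p) = (4*p + 10.4)/(p^2 + 6.1*p + 9.18)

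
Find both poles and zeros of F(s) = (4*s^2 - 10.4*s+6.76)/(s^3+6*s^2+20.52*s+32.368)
Set denominator = 0: s^3 + 6*s^2 + 20.52*s + 32.368 = (s + 2.8)(s^2 + 3.2*s + 11.56) = 0 → Poles: -1.6 + 3j, -1.6 - 3j, -2.8
Set numerator = 0: 4*s^2 - 10.4*s + 6.76 = 4*(s - 1.3)(s - 1.3) = 0 → Zeros: 1.3, 1.3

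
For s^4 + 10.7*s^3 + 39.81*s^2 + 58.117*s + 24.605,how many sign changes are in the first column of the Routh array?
Routh array:
s^4: [1, 39.81, 24.605]; s^3: [10.7, 58.117]; s^2: [34.3785, 24.605]; s^1: [50.4589]; s^0: [24.605]
First column: [1, 10.7, 34.3785, 50.4589, 24.605]. Sign changes = 0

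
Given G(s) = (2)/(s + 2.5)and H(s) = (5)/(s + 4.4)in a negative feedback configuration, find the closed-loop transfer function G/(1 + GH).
Closed-loop T = G/(1+GH).
Numerator: G_num * H_den = 2*s + 8.8.
Denominator: G_den * H_den + G_num * H_num = (s^2 + 6.9*s + 11) + (10) = s^2 + 6.9*s + 21.
T(s) = (2*s + 8.8)/(s^2 + 6.9*s + 21)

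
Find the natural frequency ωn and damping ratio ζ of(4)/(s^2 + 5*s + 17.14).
Underdamped: complex pole -2.5 + 3.3j. ωn = |pole| = 4.14, ζ = -Re(pole)/ωn = 0.6039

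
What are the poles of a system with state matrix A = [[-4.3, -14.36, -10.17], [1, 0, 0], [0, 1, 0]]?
Eigenvalues solve det(λI - A) = 0.
Characteristic polynomial: λ^3 + 4.3*λ^2 + 14.36*λ + 10.17 = 0.
Factor: (λ + 0.9)(λ^2 + 3.4*λ + 11.3) = 0.
Roots: -0.9, -1.7 + 2.9j, -1.7 - 2.9j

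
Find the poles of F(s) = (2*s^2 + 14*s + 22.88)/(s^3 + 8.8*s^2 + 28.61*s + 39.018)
Set denominator = 0: s^3 + 8.8*s^2 + 28.61*s + 39.018 = (s + 4.2)(s^2 + 4.6*s + 9.29) = 0 → Poles: -2.3 + 2j, -2.3 - 2j, -4.2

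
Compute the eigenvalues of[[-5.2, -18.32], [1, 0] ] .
Eigenvalues solve det(λI - A) = 0.
Characteristic polynomial: λ^2 + 5.2*λ + 18.32 = 0.
Roots: -2.6 + 3.4j, -2.6 - 3.4j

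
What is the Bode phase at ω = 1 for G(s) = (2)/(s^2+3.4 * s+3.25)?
Substitute s = j*1: G(j1) = 0.270717 - 0.409084j.
∠G(j1) = atan2(Im, Re) = atan2(-0.409084, 0.270717) = -56.50°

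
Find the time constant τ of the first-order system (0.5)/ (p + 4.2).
First-order system: τ = -1/pole. Pole = -4.2. τ = -1/(-4.2) = 0.2381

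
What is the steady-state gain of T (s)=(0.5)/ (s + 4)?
DC gain = T(0) = num(0)/den(0) = 0.5/4 = 0.125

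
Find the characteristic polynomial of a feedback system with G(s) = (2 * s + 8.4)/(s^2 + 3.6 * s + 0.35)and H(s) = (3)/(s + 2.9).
Characteristic poly = G_den * H_den + G_num * H_num = (s^3 + 6.5*s^2 + 10.79*s + 1.015) + (6*s + 25.2) = s^3 + 6.5*s^2 + 16.79*s + 26.215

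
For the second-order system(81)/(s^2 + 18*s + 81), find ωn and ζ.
Standard form: ωn²/(s²+2ζωn·s+ωn²).
const=81=ωn² → ωn=9, s coeff=18=2ζωn → ζ=1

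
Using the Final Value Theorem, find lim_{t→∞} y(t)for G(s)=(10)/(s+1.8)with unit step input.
FVT: lim_{t→∞} y(t) = lim_{s→0} s*Y(s) where Y(s) = G(s)/s.
= lim_{s→0} G(s) = G(0) = num(0)/den(0) = 10/1.8 = 5.556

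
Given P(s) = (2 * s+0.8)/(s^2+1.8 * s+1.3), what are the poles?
Set denominator = 0: s^2 + 1.8*s + 1.3 = 0 → Poles: -0.9 + 0.7j, -0.9 - 0.7j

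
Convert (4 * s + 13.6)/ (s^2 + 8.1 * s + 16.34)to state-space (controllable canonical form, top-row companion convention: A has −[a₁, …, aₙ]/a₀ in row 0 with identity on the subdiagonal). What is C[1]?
Reachable canonical form: C = numerator coefficients (right-aligned, zero-padded to length n).
num = 4*s + 13.6, C = [[4, 13.6]].
C[1] = 13.6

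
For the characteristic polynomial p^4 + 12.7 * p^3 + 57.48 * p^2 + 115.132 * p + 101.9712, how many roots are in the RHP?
p^4 + 12.7*p^3 + 57.48*p^2 + 115.132*p + 101.9712 = (p + 4.7)(p + 4.8)(p^2 + 3.2*p + 4.52). Poles: -1.6 + 1.4j, -1.6 - 1.4j, -4.7, -4.8. RHP poles (Re>0): 0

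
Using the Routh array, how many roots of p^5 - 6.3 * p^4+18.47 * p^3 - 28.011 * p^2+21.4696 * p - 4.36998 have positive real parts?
Routh array:
p^5: [1, 18.47, 21.4696]; p^4: [-6.3, -28.011, -4.36998]; p^3: [14.0238, 20.776]; p^2: [-18.6777, -4.36998]; p^1: [17.4948]; p^0: [-4.36998]
First column: [1, -6.3, 14.0238, -18.6777, 17.4948, -4.36998]. Sign changes = RHP roots = 5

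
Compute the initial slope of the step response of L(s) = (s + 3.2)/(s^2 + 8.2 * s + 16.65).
IVT: y'(0⁺) = lim_{s→∞} s²·Y(s) = lim_{s→∞} s·L(s).
deg(num) = 1, deg(den) = 2, relative degree = 1, so s·L(s) → (leading num)/(leading den) = 1/1 = 1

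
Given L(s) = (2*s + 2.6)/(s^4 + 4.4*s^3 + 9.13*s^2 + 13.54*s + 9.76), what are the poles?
Set denominator = 0: s^4 + 4.4*s^3 + 9.13*s^2 + 13.54*s + 9.76 = (s + 1.6)(s + 2)(s^2 + 0.8*s + 3.05) = 0 → Poles: -0.4 + 1.7j, -0.4 - 1.7j, -1.6, -2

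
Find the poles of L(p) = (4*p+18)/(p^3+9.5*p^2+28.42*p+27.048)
Set denominator = 0: p^3 + 9.5*p^2 + 28.42*p + 27.048 = (p + 4.6)(p + 2.1)(p + 2.8) = 0 → Poles: -2.1, -2.8, -4.6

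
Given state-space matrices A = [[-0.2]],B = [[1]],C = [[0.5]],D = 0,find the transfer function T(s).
T(s) = C(sI - A)⁻¹B + D.
Characteristic polynomial det(sI - A) = s + 0.2.
Numerator from C·adj(sI-A)·B + D·det(sI-A) = 0.5.
T(s) = (0.5)/(s + 0.2)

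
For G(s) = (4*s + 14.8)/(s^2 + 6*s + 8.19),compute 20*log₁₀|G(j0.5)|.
Substitute s = j*0.5: G(j0.5) = 1.71441 - 0.395871j.
|G(j0.5)| = sqrt(Re² + Im²) = 1.76.
20*log₁₀(1.76) = 4.91 dB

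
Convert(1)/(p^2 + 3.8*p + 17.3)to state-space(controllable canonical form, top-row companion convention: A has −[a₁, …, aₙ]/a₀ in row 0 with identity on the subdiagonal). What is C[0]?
Reachable canonical form: C = numerator coefficients (right-aligned, zero-padded to length n).
num = 1, C = [[0, 1]].
C[0] = 0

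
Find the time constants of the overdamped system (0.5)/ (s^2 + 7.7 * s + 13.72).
Overdamped: real poles at -2.8, -4.9. τ = -1/pole → τ₁ = 0.3571, τ₂ = 0.2041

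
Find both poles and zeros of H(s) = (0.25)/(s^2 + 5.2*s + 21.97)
Set denominator = 0: s^2 + 5.2*s + 21.97 = 0 → Poles: -2.6 + 3.9j, -2.6 - 3.9j
Numerator is a nonzero constant (0.25) → Zeros: none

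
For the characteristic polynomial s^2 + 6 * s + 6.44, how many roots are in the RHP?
s^2 + 6*s + 6.44 = (s + 1.4)(s + 4.6). Poles: -1.4, -4.6. RHP poles (Re>0): 0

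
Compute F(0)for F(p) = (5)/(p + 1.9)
DC gain = F(0) = num(0)/den(0) = 5/1.9 = 2.632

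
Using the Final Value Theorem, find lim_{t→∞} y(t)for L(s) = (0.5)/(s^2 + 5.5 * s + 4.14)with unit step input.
FVT: lim_{t→∞} y(t) = lim_{s→0} s*Y(s) where Y(s) = L(s)/s.
= lim_{s→0} L(s) = L(0) = num(0)/den(0) = 0.5/4.14 = 0.1208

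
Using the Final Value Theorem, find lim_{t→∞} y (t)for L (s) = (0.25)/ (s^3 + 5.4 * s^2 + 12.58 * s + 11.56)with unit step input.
FVT: lim_{t→∞} y(t) = lim_{s→0} s*Y(s) where Y(s) = L(s)/s.
= lim_{s→0} L(s) = L(0) = num(0)/den(0) = 0.25/11.56 = 0.02163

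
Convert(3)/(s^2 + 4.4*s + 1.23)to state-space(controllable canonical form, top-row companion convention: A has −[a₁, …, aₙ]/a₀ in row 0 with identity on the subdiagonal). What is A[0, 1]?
Reachable canonical form for den = s^2 + 4.4*s + 1.23: top row of A = -[a₁,a₂,...,aₙ]/a₀, ones on the subdiagonal, zeros elsewhere.
A = [[-4.4, -1.23], [1, 0]].
A[0,1] = -1.23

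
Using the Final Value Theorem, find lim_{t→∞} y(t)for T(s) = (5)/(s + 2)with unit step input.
FVT: lim_{t→∞} y(t) = lim_{s→0} s*Y(s) where Y(s) = T(s)/s.
= lim_{s→0} T(s) = T(0) = num(0)/den(0) = 5/2 = 2.5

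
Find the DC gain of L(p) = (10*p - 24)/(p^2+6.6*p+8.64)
DC gain = L(0) = num(0)/den(0) = -24/8.64 = -2.778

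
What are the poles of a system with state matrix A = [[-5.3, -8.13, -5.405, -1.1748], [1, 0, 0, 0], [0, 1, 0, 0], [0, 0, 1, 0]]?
Eigenvalues solve det(λI - A) = 0.
Characteristic polynomial: λ^4 + 5.3*λ^3 + 8.13*λ^2 + 5.405*λ + 1.1748 = 0.
Factor: (λ + 0.4)(λ + 3.3)(λ^2 + 1.6*λ + 0.89) = 0.
Roots: -0.4, -0.8 + 0.5j, -0.8 - 0.5j, -3.3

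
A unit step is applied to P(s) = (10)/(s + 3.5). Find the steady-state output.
FVT: lim_{t→∞} y(t) = lim_{s→0} s*Y(s) where Y(s) = P(s)/s.
= lim_{s→0} P(s) = P(0) = num(0)/den(0) = 10/3.5 = 2.857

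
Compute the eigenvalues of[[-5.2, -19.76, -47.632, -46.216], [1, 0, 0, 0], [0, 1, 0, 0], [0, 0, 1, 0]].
Eigenvalues solve det(λI - A) = 0.
Characteristic polynomial: λ^4 + 5.2*λ^3 + 19.76*λ^2 + 47.632*λ + 46.216 = 0.
Factor: (λ^2 + 4*λ + 4.36)(λ^2 + 1.2*λ + 10.6) = 0.
Roots: -0.6 + 3.2j, -0.6 - 3.2j, -2 + 0.6j, -2 - 0.6j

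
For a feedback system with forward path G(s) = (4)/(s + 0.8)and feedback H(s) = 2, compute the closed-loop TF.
Closed-loop T = G/(1+GH).
Numerator: G_num * H_den = 4.
Denominator: G_den * H_den + G_num * H_num = (s + 0.8) + (8) = s + 8.8.
T(s) = (4)/(s + 8.8)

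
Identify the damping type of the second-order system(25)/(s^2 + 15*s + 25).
Standard form: ωn²/(s²+2ζωn·s+ωn²) gives ωn=5, ζ=1.5.
Overdamped (ζ = 1.5 > 1)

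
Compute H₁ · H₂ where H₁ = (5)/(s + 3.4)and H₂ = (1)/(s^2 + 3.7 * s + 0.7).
Series: H = H₁ · H₂ = (n₁·n₂)/(d₁·d₂).
Num: n₁·n₂ = 5. Den: d₁·d₂ = s^3 + 7.1*s^2 + 13.28*s + 2.38.
H(s) = (5)/(s^3 + 7.1*s^2 + 13.28*s + 2.38)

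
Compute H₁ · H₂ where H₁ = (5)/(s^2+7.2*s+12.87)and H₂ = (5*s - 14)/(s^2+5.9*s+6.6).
Series: H = H₁ · H₂ = (n₁·n₂)/(d₁·d₂).
Num: n₁·n₂ = 25*s - 70. Den: d₁·d₂ = s^4 + 13.1*s^3 + 61.95*s^2 + 123.453*s + 84.942.
H(s) = (25*s - 70)/(s^4 + 13.1*s^3 + 61.95*s^2 + 123.453*s + 84.942)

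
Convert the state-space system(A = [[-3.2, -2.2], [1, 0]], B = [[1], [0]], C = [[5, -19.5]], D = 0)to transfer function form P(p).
P(p) = C(pI - A)⁻¹B + D.
Characteristic polynomial det(pI - A) = p^2 + 3.2*p + 2.2.
Numerator from C·adj(pI-A)·B + D·det(pI-A) = 5*p - 19.5.
P(p) = (5*p - 19.5)/(p^2 + 3.2*p + 2.2)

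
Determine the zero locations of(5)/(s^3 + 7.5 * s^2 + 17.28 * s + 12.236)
Numerator is a nonzero constant (5) → Zeros: none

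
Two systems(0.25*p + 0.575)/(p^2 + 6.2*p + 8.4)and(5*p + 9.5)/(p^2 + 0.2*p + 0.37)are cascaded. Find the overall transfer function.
Series: H = H₁ · H₂ = (n₁·n₂)/(d₁·d₂).
Num: n₁·n₂ = 1.25*p^2 + 5.25*p + 5.4625. Den: d₁·d₂ = p^4 + 6.4*p^3 + 10.01*p^2 + 3.974*p + 3.108.
H(p) = (1.25*p^2 + 5.25*p + 5.4625)/(p^4 + 6.4*p^3 + 10.01*p^2 + 3.974*p + 3.108)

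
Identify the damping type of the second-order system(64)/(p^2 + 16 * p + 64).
Standard form: ωn²/(p²+2ζωn·p+ωn²) gives ωn=8, ζ=1.
Critically damped (ζ = 1)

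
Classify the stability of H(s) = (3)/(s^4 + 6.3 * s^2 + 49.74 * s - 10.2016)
Denominator: s^4 + 6.3*s^2 + 49.74*s - 10.2016 = (s - 0.2)(s + 3.2)(s^2 - 3*s + 15.94). Poles: -3.2, 0.2, 1.5 + 3.7j, 1.5 - 3.7j. Unstable (3 pole(s) in RHP)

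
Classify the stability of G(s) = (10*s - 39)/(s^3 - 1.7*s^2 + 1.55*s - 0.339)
Denominator: s^3 - 1.7*s^2 + 1.55*s - 0.339 = (s - 0.3)(s^2 - 1.4*s + 1.13). Poles: 0.3, 0.7 + 0.8j, 0.7 - 0.8j. Unstable (3 pole(s) in RHP)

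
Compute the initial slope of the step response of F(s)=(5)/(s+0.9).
IVT: y'(0⁺) = lim_{s→∞} s²·Y(s) = lim_{s→∞} s·F(s).
deg(num) = 0, deg(den) = 1, relative degree = 1, so s·F(s) → (leading num)/(leading den) = 5/1 = 5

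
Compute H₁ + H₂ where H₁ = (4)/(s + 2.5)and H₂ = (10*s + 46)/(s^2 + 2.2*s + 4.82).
Parallel: H = H₁ + H₂ = (n₁·d₂ + n₂·d₁)/(d₁·d₂).
n₁·d₂ = 4*s^2 + 8.8*s + 19.28. n₂·d₁ = 10*s^2 + 71*s + 115. Sum = 14*s^2 + 79.8*s + 134.28. d₁·d₂ = s^3 + 4.7*s^2 + 10.32*s + 12.05.
H(s) = (14*s^2 + 79.8*s + 134.28)/(s^3 + 4.7*s^2 + 10.32*s + 12.05)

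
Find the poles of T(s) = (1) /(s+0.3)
Set denominator = 0: s + 0.3 = 0 → Poles: -0.3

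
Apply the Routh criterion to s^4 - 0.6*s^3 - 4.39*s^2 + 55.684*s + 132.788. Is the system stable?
Routh array:
s^4: [1, -4.39, 132.788]; s^3: [-0.6, 55.684]; s^2: [88.4167, 132.788]; s^1: [56.5851]; s^0: [132.788]
First column: [1, -0.6, 88.4167, 56.5851, 132.788]. Sign changes = 2.
No, unstable (2 RHP root(s))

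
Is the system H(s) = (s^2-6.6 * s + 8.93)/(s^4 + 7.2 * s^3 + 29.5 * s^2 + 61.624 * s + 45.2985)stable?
Denominator: s^4 + 7.2*s^3 + 29.5*s^2 + 61.624*s + 45.2985 = (s + 2.3)(s + 1.5)(s^2 + 3.4*s + 13.13). Poles: -1.5, -1.7 + 3.2j, -1.7 - 3.2j, -2.3. All Re(p)<0: Yes (stable)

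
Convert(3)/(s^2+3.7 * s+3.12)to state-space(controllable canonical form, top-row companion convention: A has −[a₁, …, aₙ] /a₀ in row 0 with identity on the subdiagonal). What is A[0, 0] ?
Reachable canonical form for den = s^2 + 3.7*s + 3.12: top row of A = -[a₁,a₂,...,aₙ]/a₀, ones on the subdiagonal, zeros elsewhere.
A = [[-3.7, -3.12], [1, 0]].
A[0,0] = -3.7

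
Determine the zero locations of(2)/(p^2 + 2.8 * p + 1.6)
Numerator is a nonzero constant (2) → Zeros: none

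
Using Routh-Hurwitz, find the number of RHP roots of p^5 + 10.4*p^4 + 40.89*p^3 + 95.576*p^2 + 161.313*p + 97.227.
Routh array:
p^5: [1, 40.89, 161.313]; p^4: [10.4, 95.576, 97.227]; p^3: [31.7, 151.96425]; p^2: [45.7202, 97.227]; p^1: [84.5522]; p^0: [97.227]
First column: [1, 10.4, 31.7, 45.7202, 84.5522, 97.227]. Sign changes = RHP roots = 0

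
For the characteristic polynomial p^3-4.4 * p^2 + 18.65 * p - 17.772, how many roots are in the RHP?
p^3 - 4.4*p^2 + 18.65*p - 17.772 = (p - 1.2)(p^2 - 3.2*p + 14.81). Poles: 1.2, 1.6 + 3.5j, 1.6 - 3.5j. RHP poles (Re>0): 3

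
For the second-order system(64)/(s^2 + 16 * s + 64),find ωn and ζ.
Standard form: ωn²/(s²+2ζωn·s+ωn²).
const=64=ωn² → ωn=8, s coeff=16=2ζωn → ζ=1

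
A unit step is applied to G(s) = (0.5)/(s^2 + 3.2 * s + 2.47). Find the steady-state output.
FVT: lim_{t→∞} y(t) = lim_{s→0} s*Y(s) where Y(s) = G(s)/s.
= lim_{s→0} G(s) = G(0) = num(0)/den(0) = 0.5/2.47 = 0.2024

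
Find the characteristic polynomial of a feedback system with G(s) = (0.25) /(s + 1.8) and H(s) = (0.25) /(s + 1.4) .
Characteristic poly = G_den * H_den + G_num * H_num = (s^2 + 3.2*s + 2.52) + (0.0625) = s^2 + 3.2*s + 2.5825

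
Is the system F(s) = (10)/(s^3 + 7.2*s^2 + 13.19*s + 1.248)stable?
Denominator: s^3 + 7.2*s^2 + 13.19*s + 1.248 = (s + 0.1)(s + 3.2)(s + 3.9). Poles: -0.1, -3.2, -3.9. All Re(p)<0: Yes (stable)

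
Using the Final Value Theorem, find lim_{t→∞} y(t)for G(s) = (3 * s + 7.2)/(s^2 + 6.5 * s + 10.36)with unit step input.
FVT: lim_{t→∞} y(t) = lim_{s→0} s*Y(s) where Y(s) = G(s)/s.
= lim_{s→0} G(s) = G(0) = num(0)/den(0) = 7.2/10.36 = 0.695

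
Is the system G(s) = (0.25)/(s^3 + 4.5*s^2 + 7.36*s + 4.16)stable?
Denominator: s^3 + 4.5*s^2 + 7.36*s + 4.16 = (s + 1.3)(s^2 + 3.2*s + 3.2). Poles: -1.3, -1.6 + 0.8j, -1.6 - 0.8j. All Re(p)<0: Yes (stable)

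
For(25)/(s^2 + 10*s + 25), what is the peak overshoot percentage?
Standard form: ωn²/(s²+2ζωn·s+ωn²) → ωn = 5, ζ = 1.
ζ ≥ 1, so the response is non-oscillatory: peak overshoot = 0%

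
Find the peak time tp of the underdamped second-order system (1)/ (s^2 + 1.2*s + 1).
Standard form: ωn²/(s²+2ζωn·s+ωn²) → ωn = 1, ζ = 0.6.
ωd = ωn·√(1-ζ²) = 1·√(1-0.6²) = 0.8.
tp = π/ωd = π/0.8 = 3.927 s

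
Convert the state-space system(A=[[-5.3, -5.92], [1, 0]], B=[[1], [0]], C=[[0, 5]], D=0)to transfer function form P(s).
P(s) = C(sI - A)⁻¹B + D.
Characteristic polynomial det(sI - A) = s^2 + 5.3*s + 5.92.
Numerator from C·adj(sI-A)·B + D·det(sI-A) = 5.
P(s) = (5)/(s^2 + 5.3*s + 5.92)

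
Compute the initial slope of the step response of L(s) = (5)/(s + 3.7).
IVT: y'(0⁺) = lim_{s→∞} s²·Y(s) = lim_{s→∞} s·L(s).
deg(num) = 0, deg(den) = 1, relative degree = 1, so s·L(s) → (leading num)/(leading den) = 5/1 = 5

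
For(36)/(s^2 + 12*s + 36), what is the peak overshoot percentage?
Standard form: ωn²/(s²+2ζωn·s+ωn²) → ωn = 6, ζ = 1.
ζ ≥ 1, so the response is non-oscillatory: peak overshoot = 0%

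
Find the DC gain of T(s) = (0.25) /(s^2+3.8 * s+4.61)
DC gain = T(0) = num(0)/den(0) = 0.25/4.61 = 0.05423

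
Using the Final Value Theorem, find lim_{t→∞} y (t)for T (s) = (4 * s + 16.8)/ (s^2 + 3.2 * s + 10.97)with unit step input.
FVT: lim_{t→∞} y(t) = lim_{s→0} s*Y(s) where Y(s) = T(s)/s.
= lim_{s→0} T(s) = T(0) = num(0)/den(0) = 16.8/10.97 = 1.531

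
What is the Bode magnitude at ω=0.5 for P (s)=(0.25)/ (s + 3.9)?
Substitute s = j*0.5: P(j0.5) = 0.063066 - 0.00808538j.
|P(j0.5)| = sqrt(Re² + Im²) = 0.06358.
20*log₁₀(0.06358) = -23.93 dB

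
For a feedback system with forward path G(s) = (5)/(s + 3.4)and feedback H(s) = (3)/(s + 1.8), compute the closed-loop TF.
Closed-loop T = G/(1+GH).
Numerator: G_num * H_den = 5*s + 9.
Denominator: G_den * H_den + G_num * H_num = (s^2 + 5.2*s + 6.12) + (15) = s^2 + 5.2*s + 21.12.
T(s) = (5*s + 9)/(s^2 + 5.2*s + 21.12)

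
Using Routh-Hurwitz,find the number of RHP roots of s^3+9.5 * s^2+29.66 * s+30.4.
Routh array:
s^3: [1, 29.66]; s^2: [9.5, 30.4]; s^1: [26.46]; s^0: [30.4]
First column: [1, 9.5, 26.46, 30.4]. Sign changes = RHP roots = 0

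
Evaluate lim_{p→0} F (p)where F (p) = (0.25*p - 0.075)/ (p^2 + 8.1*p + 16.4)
DC gain = F(0) = num(0)/den(0) = -0.075/16.4 = -0.004573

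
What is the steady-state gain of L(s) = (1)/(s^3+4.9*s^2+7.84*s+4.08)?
DC gain = L(0) = num(0)/den(0) = 1/4.08 = 0.2451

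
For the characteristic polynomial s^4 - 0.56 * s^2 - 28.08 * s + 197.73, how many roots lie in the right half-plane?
Factor: s^4 - 0.56*s^2 - 28.08*s + 197.73 = (s^2 - 5.4*s + 11.7)(s^2 + 5.4*s + 16.9).
Roots: -2.7 + 3.1j, -2.7 - 3.1j, 2.7 + 2.1j, 2.7 - 2.1j.
RHP roots (Re>0): 2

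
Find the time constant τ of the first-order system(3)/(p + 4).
First-order system: τ = -1/pole. Pole = -4. τ = -1/(-4) = 0.25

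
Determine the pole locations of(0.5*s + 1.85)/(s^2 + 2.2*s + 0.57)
Set denominator = 0: s^2 + 2.2*s + 0.57 = (s + 1.9)(s + 0.3) = 0 → Poles: -0.3, -1.9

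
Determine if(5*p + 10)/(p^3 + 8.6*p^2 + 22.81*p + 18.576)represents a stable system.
Denominator: p^3 + 8.6*p^2 + 22.81*p + 18.576 = (p + 1.6)(p + 4.3)(p + 2.7). Poles: -1.6, -2.7, -4.3. All Re(p)<0: Yes (stable)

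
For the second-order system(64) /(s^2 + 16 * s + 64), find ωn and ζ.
Standard form: ωn²/(s²+2ζωn·s+ωn²).
const=64=ωn² → ωn=8, s coeff=16=2ζωn → ζ=1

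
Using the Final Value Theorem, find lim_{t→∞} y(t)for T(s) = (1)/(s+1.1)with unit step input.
FVT: lim_{t→∞} y(t) = lim_{s→0} s*Y(s) where Y(s) = T(s)/s.
= lim_{s→0} T(s) = T(0) = num(0)/den(0) = 1/1.1 = 0.9091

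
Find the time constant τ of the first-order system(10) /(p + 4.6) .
First-order system: τ = -1/pole. Pole = -4.6. τ = -1/(-4.6) = 0.2174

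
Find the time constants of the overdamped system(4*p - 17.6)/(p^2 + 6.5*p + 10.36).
Overdamped: real poles at -3.7, -2.8. τ = -1/pole → τ₁ = 0.2703, τ₂ = 0.3571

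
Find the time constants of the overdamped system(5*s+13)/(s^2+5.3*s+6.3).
Overdamped: real poles at -3.5, -1.8. τ = -1/pole → τ₁ = 0.2857, τ₂ = 0.5556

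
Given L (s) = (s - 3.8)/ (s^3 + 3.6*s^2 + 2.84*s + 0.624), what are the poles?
Set denominator = 0: s^3 + 3.6*s^2 + 2.84*s + 0.624 = (s + 0.4)(s + 0.6)(s + 2.6) = 0 → Poles: -0.4, -0.6, -2.6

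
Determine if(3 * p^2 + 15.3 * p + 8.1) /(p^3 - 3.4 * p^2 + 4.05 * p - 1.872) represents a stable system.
Denominator: p^3 - 3.4*p^2 + 4.05*p - 1.872 = (p - 1.6)(p^2 - 1.8*p + 1.17). Poles: 0.9 + 0.6j, 0.9 - 0.6j, 1.6. All Re(p)<0: No (unstable)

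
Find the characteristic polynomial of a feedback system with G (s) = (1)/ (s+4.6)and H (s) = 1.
Characteristic poly = G_den * H_den + G_num * H_num = (s + 4.6) + (1) = s + 5.6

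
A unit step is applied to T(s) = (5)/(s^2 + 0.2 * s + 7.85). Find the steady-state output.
FVT: lim_{t→∞} y(t) = lim_{s→0} s*Y(s) where Y(s) = T(s)/s.
= lim_{s→0} T(s) = T(0) = num(0)/den(0) = 5/7.85 = 0.6369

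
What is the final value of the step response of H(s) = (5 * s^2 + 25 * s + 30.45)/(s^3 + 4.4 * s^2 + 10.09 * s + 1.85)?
FVT: lim_{t→∞} y(t) = lim_{s→0} s*Y(s) where Y(s) = H(s)/s.
= lim_{s→0} H(s) = H(0) = num(0)/den(0) = 30.45/1.85 = 16.46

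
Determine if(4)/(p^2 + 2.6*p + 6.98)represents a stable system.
Denominator: p^2 + 2.6*p + 6.98. Poles: -1.3 + 2.3j, -1.3 - 2.3j. All Re(p)<0: Yes (stable)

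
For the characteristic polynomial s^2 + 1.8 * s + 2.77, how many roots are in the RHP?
Poles: -0.9 + 1.4j, -0.9 - 1.4j. RHP poles (Re>0): 0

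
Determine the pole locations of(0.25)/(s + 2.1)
Set denominator = 0: s + 2.1 = 0 → Poles: -2.1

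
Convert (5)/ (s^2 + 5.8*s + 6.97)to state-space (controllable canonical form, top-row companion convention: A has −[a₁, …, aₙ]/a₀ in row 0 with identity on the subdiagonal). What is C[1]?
Reachable canonical form: C = numerator coefficients (right-aligned, zero-padded to length n).
num = 5, C = [[0, 5]].
C[1] = 5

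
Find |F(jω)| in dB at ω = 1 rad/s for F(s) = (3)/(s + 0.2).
Substitute s = j*1: F(j1) = 0.576923 - 2.88462j.
|F(j1)| = sqrt(Re² + Im²) = 2.942.
20*log₁₀(2.942) = 9.37 dB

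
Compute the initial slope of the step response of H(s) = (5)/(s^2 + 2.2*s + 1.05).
IVT: y'(0⁺) = lim_{s→∞} s²·Y(s) = lim_{s→∞} s·H(s).
deg(num) = 0, deg(den) = 2, relative degree = 2 ≥ 2, so s·H(s) → 0. Initial slope = 0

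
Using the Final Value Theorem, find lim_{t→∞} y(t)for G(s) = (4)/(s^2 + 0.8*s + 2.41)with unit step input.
FVT: lim_{t→∞} y(t) = lim_{s→0} s*Y(s) where Y(s) = G(s)/s.
= lim_{s→0} G(s) = G(0) = num(0)/den(0) = 4/2.41 = 1.66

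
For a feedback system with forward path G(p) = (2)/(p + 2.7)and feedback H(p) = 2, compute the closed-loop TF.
Closed-loop T = G/(1+GH).
Numerator: G_num * H_den = 2.
Denominator: G_den * H_den + G_num * H_num = (p + 2.7) + (4) = p + 6.7.
T(p) = (2)/(p + 6.7)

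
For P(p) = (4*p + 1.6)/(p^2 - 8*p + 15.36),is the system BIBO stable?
Denominator: p^2 - 8*p + 15.36 = (p - 3.2)(p - 4.8). Poles: 3.2, 4.8. All Re(p)<0: No (unstable)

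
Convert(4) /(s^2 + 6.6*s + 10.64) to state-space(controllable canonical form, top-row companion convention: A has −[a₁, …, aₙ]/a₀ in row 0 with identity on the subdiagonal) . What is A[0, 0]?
Reachable canonical form for den = s^2 + 6.6*s + 10.64: top row of A = -[a₁,a₂,...,aₙ]/a₀, ones on the subdiagonal, zeros elsewhere.
A = [[-6.6, -10.64], [1, 0]].
A[0,0] = -6.6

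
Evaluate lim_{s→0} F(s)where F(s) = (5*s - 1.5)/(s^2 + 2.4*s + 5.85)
DC gain = F(0) = num(0)/den(0) = -1.5/5.85 = -0.2564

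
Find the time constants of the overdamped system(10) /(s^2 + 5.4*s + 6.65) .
Overdamped: real poles at -1.9, -3.5. τ = -1/pole → τ₁ = 0.5263, τ₂ = 0.2857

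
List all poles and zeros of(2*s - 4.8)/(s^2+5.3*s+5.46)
Set denominator = 0: s^2 + 5.3*s + 5.46 = (s + 1.4)(s + 3.9) = 0 → Poles: -1.4, -3.9
Set numerator = 0: 2*s - 4.8 = 0 → Zeros: 2.4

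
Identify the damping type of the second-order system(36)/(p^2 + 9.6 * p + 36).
Standard form: ωn²/(p²+2ζωn·p+ωn²) gives ωn=6, ζ=0.8.
Underdamped (ζ = 0.8 < 1)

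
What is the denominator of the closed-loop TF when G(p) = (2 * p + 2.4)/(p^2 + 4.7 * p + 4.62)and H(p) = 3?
Characteristic poly = G_den * H_den + G_num * H_num = (p^2 + 4.7*p + 4.62) + (6*p + 7.2) = p^2 + 10.7*p + 11.82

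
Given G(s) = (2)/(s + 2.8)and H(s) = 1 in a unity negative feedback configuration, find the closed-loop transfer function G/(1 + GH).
Closed-loop T = G/(1+GH).
Numerator: G_num * H_den = 2.
Denominator: G_den * H_den + G_num * H_num = (s + 2.8) + (2) = s + 4.8.
T(s) = (2)/(s + 4.8)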